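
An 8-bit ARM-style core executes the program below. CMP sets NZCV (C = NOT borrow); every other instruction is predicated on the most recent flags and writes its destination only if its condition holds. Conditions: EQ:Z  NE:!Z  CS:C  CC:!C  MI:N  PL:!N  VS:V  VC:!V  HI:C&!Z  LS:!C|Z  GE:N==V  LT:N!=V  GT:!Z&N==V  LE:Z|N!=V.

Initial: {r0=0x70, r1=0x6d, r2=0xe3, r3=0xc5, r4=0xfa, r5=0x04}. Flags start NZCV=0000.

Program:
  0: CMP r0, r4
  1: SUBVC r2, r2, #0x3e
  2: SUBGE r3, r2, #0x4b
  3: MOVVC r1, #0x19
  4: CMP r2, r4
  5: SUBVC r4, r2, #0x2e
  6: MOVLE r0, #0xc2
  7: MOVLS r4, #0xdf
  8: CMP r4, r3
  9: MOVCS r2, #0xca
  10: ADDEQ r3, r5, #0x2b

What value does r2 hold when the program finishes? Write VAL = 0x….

VAL = 0xca

[0] flags=0000 → (cmp)
[1] flags=0000 VC?T → r2=0xa5
[2] flags=0000 GE?T → r3=0x5a
[3] flags=0000 VC?T → r1=0x19
[4] flags=1000 → (cmp)
[5] flags=1000 VC?T → r4=0x77
[6] flags=1000 LE?T → r0=0xc2
[7] flags=1000 LS?T → r4=0xdf
[8] flags=1010 → (cmp)
[9] flags=1010 CS?T → r2=0xca
[10] flags=1010 EQ?F → skip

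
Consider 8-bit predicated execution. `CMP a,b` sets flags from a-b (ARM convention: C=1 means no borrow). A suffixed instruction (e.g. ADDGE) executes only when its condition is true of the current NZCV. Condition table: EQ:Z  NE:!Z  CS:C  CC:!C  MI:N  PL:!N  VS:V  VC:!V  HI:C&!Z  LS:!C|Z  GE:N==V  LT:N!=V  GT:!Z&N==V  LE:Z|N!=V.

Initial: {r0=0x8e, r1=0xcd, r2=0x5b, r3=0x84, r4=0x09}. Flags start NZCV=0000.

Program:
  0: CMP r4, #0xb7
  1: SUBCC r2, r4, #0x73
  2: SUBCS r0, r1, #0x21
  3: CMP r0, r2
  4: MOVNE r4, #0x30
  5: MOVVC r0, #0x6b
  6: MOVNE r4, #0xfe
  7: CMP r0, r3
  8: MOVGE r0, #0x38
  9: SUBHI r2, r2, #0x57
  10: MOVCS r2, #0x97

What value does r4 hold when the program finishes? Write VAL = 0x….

VAL = 0xfe

[0] flags=0000 → (cmp)
[1] flags=0000 CC?T → r2=0x96
[2] flags=0000 CS?F → skip
[3] flags=1000 → (cmp)
[4] flags=1000 NE?T → r4=0x30
[5] flags=1000 VC?T → r0=0x6b
[6] flags=1000 NE?T → r4=0xfe
[7] flags=1001 → (cmp)
[8] flags=1001 GE?T → r0=0x38
[9] flags=1001 HI?F → skip
[10] flags=1001 CS?F → skip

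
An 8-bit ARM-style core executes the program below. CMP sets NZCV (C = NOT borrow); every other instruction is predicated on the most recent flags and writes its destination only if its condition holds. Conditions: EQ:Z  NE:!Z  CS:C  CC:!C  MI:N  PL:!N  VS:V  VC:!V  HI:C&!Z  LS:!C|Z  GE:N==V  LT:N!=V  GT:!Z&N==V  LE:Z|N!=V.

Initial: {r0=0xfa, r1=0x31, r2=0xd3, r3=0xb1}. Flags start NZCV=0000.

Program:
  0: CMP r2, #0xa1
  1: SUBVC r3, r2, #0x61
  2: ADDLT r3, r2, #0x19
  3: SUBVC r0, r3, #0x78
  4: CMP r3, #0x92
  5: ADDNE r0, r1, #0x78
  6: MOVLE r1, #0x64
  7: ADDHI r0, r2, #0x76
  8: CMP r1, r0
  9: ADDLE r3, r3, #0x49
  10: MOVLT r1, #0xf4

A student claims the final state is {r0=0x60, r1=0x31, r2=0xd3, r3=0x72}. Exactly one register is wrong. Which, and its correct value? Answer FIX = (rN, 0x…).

FIX = (r0, 0xa9)

[0] flags=0010 → (cmp)
[1] flags=0010 VC?T → r3=0x72
[2] flags=0010 LT?F → skip
[3] flags=0010 VC?T → r0=0xfa
[4] flags=1001 → (cmp)
[5] flags=1001 NE?T → r0=0xa9
[6] flags=1001 LE?F → skip
[7] flags=1001 HI?F → skip
[8] flags=1001 → (cmp)
[9] flags=1001 LE?F → skip
[10] flags=1001 LT?F → skip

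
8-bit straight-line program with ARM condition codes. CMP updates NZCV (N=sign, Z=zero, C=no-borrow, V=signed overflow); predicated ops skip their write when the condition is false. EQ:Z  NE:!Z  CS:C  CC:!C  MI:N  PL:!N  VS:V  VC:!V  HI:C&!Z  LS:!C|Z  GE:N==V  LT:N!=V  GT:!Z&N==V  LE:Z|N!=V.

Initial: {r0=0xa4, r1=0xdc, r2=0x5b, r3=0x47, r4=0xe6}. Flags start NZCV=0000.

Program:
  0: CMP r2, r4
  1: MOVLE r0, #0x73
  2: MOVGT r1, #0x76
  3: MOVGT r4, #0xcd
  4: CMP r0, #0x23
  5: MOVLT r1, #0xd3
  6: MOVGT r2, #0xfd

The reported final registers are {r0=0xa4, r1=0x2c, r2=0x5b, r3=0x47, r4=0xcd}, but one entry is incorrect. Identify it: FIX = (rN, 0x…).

0: ✓ CMP  NZCV=0000
1: · MOVLE
2: ✓ MOVGT  r1←0x76
3: ✓ MOVGT  r4←0xcd
4: ✓ CMP  NZCV=1010
5: ✓ MOVLT  r1←0xd3
6: · MOVGT

FIX = (r1, 0xd3)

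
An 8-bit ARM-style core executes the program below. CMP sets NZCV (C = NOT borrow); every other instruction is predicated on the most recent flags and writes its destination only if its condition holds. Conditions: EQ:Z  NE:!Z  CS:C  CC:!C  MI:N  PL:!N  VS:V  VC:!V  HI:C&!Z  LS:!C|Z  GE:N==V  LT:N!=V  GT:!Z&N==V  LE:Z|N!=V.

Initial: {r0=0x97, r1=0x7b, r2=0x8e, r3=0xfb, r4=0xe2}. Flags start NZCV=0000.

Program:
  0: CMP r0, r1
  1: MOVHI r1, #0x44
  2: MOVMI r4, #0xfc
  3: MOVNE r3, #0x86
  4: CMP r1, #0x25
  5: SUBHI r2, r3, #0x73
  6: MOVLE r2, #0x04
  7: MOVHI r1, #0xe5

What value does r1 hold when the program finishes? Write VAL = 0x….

VAL = 0xe5

[0] flags=0011 → (cmp)
[1] flags=0011 HI?T → r1=0x44
[2] flags=0011 MI?F → skip
[3] flags=0011 NE?T → r3=0x86
[4] flags=0010 → (cmp)
[5] flags=0010 HI?T → r2=0x13
[6] flags=0010 LE?F → skip
[7] flags=0010 HI?T → r1=0xe5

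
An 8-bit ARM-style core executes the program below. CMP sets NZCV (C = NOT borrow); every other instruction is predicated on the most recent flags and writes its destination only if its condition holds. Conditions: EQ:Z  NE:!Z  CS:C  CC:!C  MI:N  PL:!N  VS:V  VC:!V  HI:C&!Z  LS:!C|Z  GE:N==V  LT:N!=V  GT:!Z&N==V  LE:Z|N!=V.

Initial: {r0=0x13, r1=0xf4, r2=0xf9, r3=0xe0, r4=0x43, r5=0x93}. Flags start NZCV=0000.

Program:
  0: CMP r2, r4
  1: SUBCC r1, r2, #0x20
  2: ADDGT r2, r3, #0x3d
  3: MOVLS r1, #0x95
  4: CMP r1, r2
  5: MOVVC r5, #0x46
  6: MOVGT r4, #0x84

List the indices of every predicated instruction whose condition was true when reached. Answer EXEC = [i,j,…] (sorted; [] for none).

EXEC = [5]

0: ✓ CMP  NZCV=1010
1: · SUBCC
2: · ADDGT
3: · MOVLS
4: ✓ CMP  NZCV=1000
5: ✓ MOVVC  r5←0x46
6: · MOVGT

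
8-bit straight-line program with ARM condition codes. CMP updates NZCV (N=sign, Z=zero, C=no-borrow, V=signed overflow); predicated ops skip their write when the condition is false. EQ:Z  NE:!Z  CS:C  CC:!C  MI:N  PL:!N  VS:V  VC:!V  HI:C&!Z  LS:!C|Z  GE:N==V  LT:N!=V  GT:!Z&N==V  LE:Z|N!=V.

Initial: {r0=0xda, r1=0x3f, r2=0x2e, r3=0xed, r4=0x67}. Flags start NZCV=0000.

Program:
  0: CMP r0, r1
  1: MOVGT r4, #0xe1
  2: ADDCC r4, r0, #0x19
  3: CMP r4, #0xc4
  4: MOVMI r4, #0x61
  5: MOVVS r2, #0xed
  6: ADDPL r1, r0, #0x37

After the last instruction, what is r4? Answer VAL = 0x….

0: ✓ CMP  NZCV=1010
1: · MOVGT
2: · ADDCC
3: ✓ CMP  NZCV=1001
4: ✓ MOVMI  r4←0x61
5: ✓ MOVVS  r2←0xed
6: · ADDPL

VAL = 0x61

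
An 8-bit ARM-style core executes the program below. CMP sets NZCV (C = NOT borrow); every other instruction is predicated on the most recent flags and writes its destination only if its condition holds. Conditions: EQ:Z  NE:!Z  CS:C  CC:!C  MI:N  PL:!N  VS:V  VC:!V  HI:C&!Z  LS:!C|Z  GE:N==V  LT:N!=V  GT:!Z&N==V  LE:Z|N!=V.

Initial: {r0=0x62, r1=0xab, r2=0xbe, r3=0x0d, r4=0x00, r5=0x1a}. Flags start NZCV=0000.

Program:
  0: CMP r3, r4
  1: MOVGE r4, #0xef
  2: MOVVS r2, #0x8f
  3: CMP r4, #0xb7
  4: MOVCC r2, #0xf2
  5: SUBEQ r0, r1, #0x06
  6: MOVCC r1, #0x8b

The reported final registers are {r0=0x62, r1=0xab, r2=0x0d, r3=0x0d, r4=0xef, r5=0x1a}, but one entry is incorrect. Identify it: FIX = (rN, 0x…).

0: ✓ CMP  NZCV=0010
1: ✓ MOVGE  r4←0xef
2: · MOVVS
3: ✓ CMP  NZCV=0010
4: · MOVCC
5: · SUBEQ
6: · MOVCC

FIX = (r2, 0xbe)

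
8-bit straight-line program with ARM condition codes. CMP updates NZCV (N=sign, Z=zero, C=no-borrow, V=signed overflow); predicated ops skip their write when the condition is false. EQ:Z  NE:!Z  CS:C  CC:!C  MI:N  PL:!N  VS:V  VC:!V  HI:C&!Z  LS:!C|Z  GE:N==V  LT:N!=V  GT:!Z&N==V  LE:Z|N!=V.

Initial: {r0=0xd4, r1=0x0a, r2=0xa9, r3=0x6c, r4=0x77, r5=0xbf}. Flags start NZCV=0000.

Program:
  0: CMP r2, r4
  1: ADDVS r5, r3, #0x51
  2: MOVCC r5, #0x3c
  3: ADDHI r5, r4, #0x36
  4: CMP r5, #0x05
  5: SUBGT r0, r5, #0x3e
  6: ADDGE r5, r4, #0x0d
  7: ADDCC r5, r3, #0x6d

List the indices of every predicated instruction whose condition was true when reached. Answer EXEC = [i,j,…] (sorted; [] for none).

EXEC = [1,3]

[0] flags=0011 → (cmp)
[1] flags=0011 VS?T → r5=0xbd
[2] flags=0011 CC?F → skip
[3] flags=0011 HI?T → r5=0xad
[4] flags=1010 → (cmp)
[5] flags=1010 GT?F → skip
[6] flags=1010 GE?F → skip
[7] flags=1010 CC?F → skip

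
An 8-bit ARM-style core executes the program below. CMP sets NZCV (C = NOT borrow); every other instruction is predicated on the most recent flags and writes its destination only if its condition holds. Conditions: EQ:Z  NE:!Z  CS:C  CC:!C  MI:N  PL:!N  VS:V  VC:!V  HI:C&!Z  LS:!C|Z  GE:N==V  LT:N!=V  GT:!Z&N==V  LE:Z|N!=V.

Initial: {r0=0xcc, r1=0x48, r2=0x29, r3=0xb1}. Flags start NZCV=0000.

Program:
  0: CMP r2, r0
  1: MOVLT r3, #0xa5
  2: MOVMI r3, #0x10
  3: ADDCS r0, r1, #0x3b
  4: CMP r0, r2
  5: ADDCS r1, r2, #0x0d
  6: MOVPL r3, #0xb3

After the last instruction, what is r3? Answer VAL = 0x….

0: ✓ CMP  NZCV=0000
1: · MOVLT
2: · MOVMI
3: · ADDCS
4: ✓ CMP  NZCV=1010
5: ✓ ADDCS  r1←0x36
6: · MOVPL

VAL = 0xb1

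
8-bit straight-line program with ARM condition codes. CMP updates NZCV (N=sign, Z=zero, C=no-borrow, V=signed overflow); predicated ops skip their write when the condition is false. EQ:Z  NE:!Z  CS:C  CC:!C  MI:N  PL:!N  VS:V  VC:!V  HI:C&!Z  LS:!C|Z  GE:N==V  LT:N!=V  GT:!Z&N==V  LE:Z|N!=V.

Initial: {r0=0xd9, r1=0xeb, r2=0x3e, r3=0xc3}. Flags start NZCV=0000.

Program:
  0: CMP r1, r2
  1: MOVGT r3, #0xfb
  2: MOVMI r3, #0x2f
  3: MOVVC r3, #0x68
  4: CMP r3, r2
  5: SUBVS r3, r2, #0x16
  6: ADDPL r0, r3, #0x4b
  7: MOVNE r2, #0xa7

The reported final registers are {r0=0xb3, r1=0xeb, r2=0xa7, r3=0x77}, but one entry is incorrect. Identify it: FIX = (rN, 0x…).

0: ✓ CMP  NZCV=1010
1: · MOVGT
2: ✓ MOVMI  r3←0x2f
3: ✓ MOVVC  r3←0x68
4: ✓ CMP  NZCV=0010
5: · SUBVS
6: ✓ ADDPL  r0←0xb3
7: ✓ MOVNE  r2←0xa7

FIX = (r3, 0x68)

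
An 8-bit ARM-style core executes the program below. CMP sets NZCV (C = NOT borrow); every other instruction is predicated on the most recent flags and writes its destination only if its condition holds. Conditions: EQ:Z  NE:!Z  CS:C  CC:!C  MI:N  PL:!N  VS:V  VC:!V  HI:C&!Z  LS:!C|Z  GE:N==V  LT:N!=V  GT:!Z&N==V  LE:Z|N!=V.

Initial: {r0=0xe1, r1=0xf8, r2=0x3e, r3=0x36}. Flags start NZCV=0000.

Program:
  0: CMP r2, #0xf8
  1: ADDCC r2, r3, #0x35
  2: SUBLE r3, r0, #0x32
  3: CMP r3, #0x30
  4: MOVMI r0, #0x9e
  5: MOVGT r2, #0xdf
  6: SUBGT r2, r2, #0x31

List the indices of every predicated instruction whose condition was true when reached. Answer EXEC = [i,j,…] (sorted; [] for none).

0: ✓ CMP  NZCV=0000
1: ✓ ADDCC  r2←0x6b
2: · SUBLE
3: ✓ CMP  NZCV=0010
4: · MOVMI
5: ✓ MOVGT  r2←0xdf
6: ✓ SUBGT  r2←0xae

EXEC = [1,5,6]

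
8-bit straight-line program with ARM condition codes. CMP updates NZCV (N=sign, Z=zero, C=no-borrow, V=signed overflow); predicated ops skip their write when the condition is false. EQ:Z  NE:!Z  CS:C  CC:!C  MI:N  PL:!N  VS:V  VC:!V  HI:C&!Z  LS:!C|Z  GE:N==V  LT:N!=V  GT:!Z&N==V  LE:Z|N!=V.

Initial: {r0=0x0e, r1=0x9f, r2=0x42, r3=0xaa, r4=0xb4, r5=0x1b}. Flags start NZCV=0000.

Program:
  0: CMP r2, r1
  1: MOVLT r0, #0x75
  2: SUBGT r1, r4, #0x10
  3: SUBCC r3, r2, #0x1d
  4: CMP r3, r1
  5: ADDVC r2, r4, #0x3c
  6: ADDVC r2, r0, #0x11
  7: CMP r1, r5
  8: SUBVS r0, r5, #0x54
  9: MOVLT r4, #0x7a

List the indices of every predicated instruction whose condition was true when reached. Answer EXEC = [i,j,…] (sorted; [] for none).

EXEC = [2,3,9]

0: ✓ CMP  NZCV=1001
1: · MOVLT
2: ✓ SUBGT  r1←0xa4
3: ✓ SUBCC  r3←0x25
4: ✓ CMP  NZCV=1001
5: · ADDVC
6: · ADDVC
7: ✓ CMP  NZCV=1010
8: · SUBVS
9: ✓ MOVLT  r4←0x7a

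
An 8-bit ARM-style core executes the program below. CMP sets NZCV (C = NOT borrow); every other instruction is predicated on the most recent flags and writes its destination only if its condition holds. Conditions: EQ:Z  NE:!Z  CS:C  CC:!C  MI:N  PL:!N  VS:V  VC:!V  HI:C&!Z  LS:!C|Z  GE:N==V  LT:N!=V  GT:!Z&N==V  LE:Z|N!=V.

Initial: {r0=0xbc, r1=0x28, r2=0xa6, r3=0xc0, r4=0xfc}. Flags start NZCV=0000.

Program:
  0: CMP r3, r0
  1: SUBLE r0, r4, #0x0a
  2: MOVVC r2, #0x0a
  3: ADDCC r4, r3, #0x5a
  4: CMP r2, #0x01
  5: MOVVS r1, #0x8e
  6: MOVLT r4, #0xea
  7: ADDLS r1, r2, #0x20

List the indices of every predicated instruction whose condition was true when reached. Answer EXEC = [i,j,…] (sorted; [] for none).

EXEC = [2]

[0] flags=0010 → (cmp)
[1] flags=0010 LE?F → skip
[2] flags=0010 VC?T → r2=0x0a
[3] flags=0010 CC?F → skip
[4] flags=0010 → (cmp)
[5] flags=0010 VS?F → skip
[6] flags=0010 LT?F → skip
[7] flags=0010 LS?F → skip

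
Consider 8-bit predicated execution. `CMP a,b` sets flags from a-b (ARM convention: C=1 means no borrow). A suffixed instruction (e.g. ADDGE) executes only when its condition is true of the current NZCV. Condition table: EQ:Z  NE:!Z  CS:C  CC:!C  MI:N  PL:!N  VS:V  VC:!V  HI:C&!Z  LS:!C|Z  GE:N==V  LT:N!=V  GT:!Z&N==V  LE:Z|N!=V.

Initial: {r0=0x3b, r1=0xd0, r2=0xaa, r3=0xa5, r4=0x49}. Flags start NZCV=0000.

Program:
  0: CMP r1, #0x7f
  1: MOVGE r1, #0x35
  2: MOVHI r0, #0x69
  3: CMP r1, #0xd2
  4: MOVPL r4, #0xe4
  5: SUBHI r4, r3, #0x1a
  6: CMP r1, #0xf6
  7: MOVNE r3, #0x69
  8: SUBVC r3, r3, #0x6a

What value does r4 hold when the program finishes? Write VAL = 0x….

[0] flags=0011 → (cmp)
[1] flags=0011 GE?F → skip
[2] flags=0011 HI?T → r0=0x69
[3] flags=1000 → (cmp)
[4] flags=1000 PL?F → skip
[5] flags=1000 HI?F → skip
[6] flags=1000 → (cmp)
[7] flags=1000 NE?T → r3=0x69
[8] flags=1000 VC?T → r3=0xff

VAL = 0x49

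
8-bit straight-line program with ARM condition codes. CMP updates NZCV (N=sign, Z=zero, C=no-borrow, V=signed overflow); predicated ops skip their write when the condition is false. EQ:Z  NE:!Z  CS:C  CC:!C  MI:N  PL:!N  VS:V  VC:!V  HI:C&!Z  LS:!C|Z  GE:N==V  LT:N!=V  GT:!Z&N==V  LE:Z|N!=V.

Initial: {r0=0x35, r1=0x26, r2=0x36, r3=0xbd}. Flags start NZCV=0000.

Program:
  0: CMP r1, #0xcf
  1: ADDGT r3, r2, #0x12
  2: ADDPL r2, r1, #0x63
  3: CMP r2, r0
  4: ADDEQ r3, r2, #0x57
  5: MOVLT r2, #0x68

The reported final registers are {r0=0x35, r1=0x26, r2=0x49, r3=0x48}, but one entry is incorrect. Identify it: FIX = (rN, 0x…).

FIX = (r2, 0x68)

[0] flags=0000 → (cmp)
[1] flags=0000 GT?T → r3=0x48
[2] flags=0000 PL?T → r2=0x89
[3] flags=0011 → (cmp)
[4] flags=0011 EQ?F → skip
[5] flags=0011 LT?T → r2=0x68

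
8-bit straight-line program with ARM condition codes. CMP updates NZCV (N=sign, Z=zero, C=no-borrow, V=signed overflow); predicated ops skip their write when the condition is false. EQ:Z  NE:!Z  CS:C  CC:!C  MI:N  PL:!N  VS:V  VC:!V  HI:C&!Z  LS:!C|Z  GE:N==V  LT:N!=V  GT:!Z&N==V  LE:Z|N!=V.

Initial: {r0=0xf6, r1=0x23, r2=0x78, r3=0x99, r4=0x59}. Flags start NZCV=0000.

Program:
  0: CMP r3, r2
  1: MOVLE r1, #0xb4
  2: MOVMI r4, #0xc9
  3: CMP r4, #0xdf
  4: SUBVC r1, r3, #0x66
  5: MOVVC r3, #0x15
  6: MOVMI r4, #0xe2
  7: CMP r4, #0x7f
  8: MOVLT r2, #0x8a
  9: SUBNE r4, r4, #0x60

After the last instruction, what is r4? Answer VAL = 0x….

0: ✓ CMP  NZCV=0011
1: ✓ MOVLE  r1←0xb4
2: · MOVMI
3: ✓ CMP  NZCV=0000
4: ✓ SUBVC  r1←0x33
5: ✓ MOVVC  r3←0x15
6: · MOVMI
7: ✓ CMP  NZCV=1000
8: ✓ MOVLT  r2←0x8a
9: ✓ SUBNE  r4←0xf9

VAL = 0xf9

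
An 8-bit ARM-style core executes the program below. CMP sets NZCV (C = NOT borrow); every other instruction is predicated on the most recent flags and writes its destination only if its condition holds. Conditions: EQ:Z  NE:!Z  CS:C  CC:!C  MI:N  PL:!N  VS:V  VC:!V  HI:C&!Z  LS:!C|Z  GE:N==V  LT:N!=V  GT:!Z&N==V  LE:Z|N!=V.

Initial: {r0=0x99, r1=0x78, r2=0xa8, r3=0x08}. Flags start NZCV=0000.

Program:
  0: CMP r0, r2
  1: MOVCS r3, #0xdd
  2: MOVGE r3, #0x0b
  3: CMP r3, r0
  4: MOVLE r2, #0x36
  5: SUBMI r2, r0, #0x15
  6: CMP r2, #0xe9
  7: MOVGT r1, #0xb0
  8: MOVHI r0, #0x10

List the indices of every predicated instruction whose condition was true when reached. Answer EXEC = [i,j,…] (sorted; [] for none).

0: ✓ CMP  NZCV=1000
1: · MOVCS
2: · MOVGE
3: ✓ CMP  NZCV=0000
4: · MOVLE
5: · SUBMI
6: ✓ CMP  NZCV=1000
7: · MOVGT
8: · MOVHI

EXEC = []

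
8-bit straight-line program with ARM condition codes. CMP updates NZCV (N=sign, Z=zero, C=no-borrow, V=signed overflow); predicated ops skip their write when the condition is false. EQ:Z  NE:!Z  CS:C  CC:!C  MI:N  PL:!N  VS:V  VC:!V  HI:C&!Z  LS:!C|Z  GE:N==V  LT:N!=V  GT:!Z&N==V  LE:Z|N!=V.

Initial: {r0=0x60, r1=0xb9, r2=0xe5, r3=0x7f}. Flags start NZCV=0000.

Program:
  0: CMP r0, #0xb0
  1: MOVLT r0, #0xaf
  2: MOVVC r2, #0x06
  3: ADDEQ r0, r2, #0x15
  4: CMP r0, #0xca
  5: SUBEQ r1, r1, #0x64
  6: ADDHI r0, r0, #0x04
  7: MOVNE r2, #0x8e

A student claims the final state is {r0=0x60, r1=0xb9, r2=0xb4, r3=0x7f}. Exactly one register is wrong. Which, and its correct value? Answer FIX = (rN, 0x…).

0: ✓ CMP  NZCV=1001
1: · MOVLT
2: · MOVVC
3: · ADDEQ
4: ✓ CMP  NZCV=1001
5: · SUBEQ
6: · ADDHI
7: ✓ MOVNE  r2←0x8e

FIX = (r2, 0x8e)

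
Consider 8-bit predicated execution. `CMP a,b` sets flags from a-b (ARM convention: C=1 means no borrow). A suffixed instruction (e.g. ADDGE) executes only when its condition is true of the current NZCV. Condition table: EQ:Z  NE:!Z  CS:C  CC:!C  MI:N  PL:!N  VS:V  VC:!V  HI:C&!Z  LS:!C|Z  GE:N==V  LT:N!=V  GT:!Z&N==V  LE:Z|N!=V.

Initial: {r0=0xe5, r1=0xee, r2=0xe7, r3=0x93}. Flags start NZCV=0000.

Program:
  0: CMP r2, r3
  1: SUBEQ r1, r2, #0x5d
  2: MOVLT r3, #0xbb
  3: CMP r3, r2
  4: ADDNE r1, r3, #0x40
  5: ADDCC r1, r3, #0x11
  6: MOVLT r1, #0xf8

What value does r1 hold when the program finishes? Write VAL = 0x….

[0] flags=0010 → (cmp)
[1] flags=0010 EQ?F → skip
[2] flags=0010 LT?F → skip
[3] flags=1000 → (cmp)
[4] flags=1000 NE?T → r1=0xd3
[5] flags=1000 CC?T → r1=0xa4
[6] flags=1000 LT?T → r1=0xf8

VAL = 0xf8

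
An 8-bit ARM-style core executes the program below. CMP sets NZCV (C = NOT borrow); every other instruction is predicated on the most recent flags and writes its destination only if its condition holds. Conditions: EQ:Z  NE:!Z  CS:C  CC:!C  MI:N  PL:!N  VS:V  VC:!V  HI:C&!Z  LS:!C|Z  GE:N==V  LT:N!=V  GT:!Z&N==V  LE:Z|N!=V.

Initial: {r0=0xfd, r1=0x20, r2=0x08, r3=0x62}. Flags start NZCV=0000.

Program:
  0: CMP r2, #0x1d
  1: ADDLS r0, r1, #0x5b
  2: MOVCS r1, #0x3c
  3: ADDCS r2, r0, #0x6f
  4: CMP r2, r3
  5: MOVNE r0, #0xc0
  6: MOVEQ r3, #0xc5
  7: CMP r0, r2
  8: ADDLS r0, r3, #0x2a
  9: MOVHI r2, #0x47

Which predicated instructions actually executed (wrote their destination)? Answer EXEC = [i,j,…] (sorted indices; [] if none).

EXEC = [1,5,9]

0: ✓ CMP  NZCV=1000
1: ✓ ADDLS  r0←0x7b
2: · MOVCS
3: · ADDCS
4: ✓ CMP  NZCV=1000
5: ✓ MOVNE  r0←0xc0
6: · MOVEQ
7: ✓ CMP  NZCV=1010
8: · ADDLS
9: ✓ MOVHI  r2←0x47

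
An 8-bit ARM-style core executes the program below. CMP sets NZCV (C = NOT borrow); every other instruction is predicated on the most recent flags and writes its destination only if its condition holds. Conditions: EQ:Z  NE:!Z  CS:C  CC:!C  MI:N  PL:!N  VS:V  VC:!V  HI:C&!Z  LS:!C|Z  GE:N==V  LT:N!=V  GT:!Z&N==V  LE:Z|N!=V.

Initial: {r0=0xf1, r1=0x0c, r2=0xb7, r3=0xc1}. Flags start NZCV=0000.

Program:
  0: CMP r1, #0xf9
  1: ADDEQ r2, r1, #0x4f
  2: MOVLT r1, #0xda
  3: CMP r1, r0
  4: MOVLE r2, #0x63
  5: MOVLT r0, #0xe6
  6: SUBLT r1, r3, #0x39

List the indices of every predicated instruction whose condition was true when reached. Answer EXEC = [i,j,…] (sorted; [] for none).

0: ✓ CMP  NZCV=0000
1: · ADDEQ
2: · MOVLT
3: ✓ CMP  NZCV=0000
4: · MOVLE
5: · MOVLT
6: · SUBLT

EXEC = []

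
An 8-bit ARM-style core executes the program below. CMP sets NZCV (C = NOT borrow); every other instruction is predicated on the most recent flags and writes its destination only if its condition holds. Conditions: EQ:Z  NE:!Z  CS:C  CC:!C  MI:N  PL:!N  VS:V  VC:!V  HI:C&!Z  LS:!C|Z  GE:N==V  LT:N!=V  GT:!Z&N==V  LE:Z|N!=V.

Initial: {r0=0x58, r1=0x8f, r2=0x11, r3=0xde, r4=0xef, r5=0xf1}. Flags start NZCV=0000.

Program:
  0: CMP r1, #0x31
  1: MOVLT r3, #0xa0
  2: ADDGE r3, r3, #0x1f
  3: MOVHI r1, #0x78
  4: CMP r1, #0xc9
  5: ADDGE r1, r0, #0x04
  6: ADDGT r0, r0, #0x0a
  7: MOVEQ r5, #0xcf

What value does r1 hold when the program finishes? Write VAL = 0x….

[0] flags=0011 → (cmp)
[1] flags=0011 LT?T → r3=0xa0
[2] flags=0011 GE?F → skip
[3] flags=0011 HI?T → r1=0x78
[4] flags=1001 → (cmp)
[5] flags=1001 GE?T → r1=0x5c
[6] flags=1001 GT?T → r0=0x62
[7] flags=1001 EQ?F → skip

VAL = 0x5c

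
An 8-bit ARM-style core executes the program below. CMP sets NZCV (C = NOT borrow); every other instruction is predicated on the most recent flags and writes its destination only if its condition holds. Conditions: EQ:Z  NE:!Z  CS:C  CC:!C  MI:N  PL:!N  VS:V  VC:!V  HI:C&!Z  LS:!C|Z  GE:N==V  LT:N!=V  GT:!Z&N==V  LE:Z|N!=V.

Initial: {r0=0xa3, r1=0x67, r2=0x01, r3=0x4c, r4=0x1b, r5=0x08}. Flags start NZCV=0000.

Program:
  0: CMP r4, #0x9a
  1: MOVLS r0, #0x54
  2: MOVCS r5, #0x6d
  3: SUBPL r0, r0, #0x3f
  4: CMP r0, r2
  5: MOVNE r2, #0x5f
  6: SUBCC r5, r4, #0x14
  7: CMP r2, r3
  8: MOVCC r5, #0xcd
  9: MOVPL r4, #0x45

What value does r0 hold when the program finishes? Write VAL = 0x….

[0] flags=1001 → (cmp)
[1] flags=1001 LS?T → r0=0x54
[2] flags=1001 CS?F → skip
[3] flags=1001 PL?F → skip
[4] flags=0010 → (cmp)
[5] flags=0010 NE?T → r2=0x5f
[6] flags=0010 CC?F → skip
[7] flags=0010 → (cmp)
[8] flags=0010 CC?F → skip
[9] flags=0010 PL?T → r4=0x45

VAL = 0x54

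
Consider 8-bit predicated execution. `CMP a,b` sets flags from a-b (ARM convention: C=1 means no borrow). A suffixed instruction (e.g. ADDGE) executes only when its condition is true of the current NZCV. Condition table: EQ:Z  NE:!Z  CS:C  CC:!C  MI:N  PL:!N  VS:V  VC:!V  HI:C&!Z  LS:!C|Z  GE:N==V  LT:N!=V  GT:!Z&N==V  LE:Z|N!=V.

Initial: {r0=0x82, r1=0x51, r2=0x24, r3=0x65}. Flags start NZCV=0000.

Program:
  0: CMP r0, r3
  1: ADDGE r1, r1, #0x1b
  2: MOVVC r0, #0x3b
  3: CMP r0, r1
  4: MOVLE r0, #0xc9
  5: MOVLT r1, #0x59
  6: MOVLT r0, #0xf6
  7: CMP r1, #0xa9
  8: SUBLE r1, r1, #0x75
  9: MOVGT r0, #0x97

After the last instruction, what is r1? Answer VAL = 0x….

VAL = 0x59

0: ✓ CMP  NZCV=0011
1: · ADDGE
2: · MOVVC
3: ✓ CMP  NZCV=0011
4: ✓ MOVLE  r0←0xc9
5: ✓ MOVLT  r1←0x59
6: ✓ MOVLT  r0←0xf6
7: ✓ CMP  NZCV=1001
8: · SUBLE
9: ✓ MOVGT  r0←0x97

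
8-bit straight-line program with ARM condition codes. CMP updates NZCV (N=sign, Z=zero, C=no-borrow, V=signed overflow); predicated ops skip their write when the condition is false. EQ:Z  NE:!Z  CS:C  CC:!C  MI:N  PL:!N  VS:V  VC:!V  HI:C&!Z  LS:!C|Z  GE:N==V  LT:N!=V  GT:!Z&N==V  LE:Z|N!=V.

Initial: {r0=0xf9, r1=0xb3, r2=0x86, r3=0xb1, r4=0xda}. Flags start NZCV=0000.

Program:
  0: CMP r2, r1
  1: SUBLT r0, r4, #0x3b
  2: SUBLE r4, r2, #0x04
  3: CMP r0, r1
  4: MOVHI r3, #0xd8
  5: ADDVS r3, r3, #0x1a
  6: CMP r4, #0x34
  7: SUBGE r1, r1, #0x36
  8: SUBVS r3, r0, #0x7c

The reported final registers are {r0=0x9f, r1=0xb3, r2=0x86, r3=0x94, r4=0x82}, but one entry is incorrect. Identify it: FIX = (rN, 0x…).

FIX = (r3, 0x23)

[0] flags=1000 → (cmp)
[1] flags=1000 LT?T → r0=0x9f
[2] flags=1000 LE?T → r4=0x82
[3] flags=1000 → (cmp)
[4] flags=1000 HI?F → skip
[5] flags=1000 VS?F → skip
[6] flags=0011 → (cmp)
[7] flags=0011 GE?F → skip
[8] flags=0011 VS?T → r3=0x23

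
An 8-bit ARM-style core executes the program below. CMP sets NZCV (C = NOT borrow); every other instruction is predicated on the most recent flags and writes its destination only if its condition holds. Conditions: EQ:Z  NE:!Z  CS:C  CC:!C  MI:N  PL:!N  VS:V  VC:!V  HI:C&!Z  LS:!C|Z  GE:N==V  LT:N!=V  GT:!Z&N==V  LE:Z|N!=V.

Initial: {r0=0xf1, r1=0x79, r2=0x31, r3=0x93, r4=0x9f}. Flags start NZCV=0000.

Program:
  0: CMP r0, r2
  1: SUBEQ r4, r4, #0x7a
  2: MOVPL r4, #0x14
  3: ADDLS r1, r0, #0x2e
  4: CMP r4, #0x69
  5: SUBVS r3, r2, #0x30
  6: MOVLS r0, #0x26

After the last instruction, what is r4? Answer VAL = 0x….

0: ✓ CMP  NZCV=1010
1: · SUBEQ
2: · MOVPL
3: · ADDLS
4: ✓ CMP  NZCV=0011
5: ✓ SUBVS  r3←0x01
6: · MOVLS

VAL = 0x9f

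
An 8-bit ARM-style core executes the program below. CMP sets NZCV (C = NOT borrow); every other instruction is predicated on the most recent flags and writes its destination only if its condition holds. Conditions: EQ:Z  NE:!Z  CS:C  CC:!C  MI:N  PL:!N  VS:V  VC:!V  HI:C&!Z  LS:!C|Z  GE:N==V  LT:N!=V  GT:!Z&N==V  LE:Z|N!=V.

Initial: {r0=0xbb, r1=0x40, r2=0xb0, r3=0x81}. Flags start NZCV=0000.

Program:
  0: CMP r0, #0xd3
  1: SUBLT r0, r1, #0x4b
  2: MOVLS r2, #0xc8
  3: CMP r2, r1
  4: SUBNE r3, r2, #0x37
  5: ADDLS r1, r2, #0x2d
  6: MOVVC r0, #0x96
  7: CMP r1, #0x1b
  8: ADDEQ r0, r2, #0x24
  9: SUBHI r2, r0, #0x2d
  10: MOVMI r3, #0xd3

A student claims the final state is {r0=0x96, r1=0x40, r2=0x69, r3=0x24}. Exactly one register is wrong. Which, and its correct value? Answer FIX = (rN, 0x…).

FIX = (r3, 0x91)

[0] flags=1000 → (cmp)
[1] flags=1000 LT?T → r0=0xf5
[2] flags=1000 LS?T → r2=0xc8
[3] flags=1010 → (cmp)
[4] flags=1010 NE?T → r3=0x91
[5] flags=1010 LS?F → skip
[6] flags=1010 VC?T → r0=0x96
[7] flags=0010 → (cmp)
[8] flags=0010 EQ?F → skip
[9] flags=0010 HI?T → r2=0x69
[10] flags=0010 MI?F → skip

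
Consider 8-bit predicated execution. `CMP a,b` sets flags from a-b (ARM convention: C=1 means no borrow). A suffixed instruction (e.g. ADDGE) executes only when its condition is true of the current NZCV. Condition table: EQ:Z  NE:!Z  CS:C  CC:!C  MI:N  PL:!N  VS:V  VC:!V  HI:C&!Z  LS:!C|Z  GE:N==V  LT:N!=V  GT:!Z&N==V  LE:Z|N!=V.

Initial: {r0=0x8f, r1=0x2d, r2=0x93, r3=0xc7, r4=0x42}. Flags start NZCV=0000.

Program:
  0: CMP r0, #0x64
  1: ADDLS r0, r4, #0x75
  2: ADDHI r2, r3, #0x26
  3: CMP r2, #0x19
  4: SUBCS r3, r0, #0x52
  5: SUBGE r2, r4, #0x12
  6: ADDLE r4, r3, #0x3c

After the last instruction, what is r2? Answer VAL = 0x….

0: ✓ CMP  NZCV=0011
1: · ADDLS
2: ✓ ADDHI  r2←0xed
3: ✓ CMP  NZCV=1010
4: ✓ SUBCS  r3←0x3d
5: · SUBGE
6: ✓ ADDLE  r4←0x79

VAL = 0xed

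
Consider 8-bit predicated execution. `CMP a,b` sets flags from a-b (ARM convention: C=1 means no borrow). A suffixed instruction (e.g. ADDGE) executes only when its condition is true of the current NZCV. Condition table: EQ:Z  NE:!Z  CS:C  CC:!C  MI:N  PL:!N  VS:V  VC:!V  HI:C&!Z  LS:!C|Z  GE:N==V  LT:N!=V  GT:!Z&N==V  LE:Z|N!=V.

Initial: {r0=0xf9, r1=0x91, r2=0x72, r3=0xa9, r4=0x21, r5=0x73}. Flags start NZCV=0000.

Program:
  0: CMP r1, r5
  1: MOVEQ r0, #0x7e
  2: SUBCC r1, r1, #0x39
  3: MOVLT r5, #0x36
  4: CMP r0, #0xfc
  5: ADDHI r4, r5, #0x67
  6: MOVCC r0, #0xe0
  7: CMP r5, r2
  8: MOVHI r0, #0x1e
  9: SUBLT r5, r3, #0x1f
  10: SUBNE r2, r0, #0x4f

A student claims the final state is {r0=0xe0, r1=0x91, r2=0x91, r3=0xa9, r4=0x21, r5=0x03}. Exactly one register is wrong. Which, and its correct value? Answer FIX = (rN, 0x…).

FIX = (r5, 0x8a)

[0] flags=0011 → (cmp)
[1] flags=0011 EQ?F → skip
[2] flags=0011 CC?F → skip
[3] flags=0011 LT?T → r5=0x36
[4] flags=1000 → (cmp)
[5] flags=1000 HI?F → skip
[6] flags=1000 CC?T → r0=0xe0
[7] flags=1000 → (cmp)
[8] flags=1000 HI?F → skip
[9] flags=1000 LT?T → r5=0x8a
[10] flags=1000 NE?T → r2=0x91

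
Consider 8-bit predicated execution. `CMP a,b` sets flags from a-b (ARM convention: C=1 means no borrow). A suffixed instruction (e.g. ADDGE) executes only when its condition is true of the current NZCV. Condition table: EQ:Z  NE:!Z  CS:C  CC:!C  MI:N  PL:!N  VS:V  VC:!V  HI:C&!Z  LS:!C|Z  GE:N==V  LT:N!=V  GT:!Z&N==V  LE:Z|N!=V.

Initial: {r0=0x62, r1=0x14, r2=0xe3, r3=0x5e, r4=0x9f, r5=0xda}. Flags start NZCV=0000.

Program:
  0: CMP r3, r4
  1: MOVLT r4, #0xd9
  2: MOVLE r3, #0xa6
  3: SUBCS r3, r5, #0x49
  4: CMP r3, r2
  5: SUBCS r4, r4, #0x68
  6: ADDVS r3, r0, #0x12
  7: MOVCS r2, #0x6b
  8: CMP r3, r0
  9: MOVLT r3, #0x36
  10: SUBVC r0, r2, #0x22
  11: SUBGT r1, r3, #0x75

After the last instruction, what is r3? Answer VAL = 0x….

[0] flags=1001 → (cmp)
[1] flags=1001 LT?F → skip
[2] flags=1001 LE?F → skip
[3] flags=1001 CS?F → skip
[4] flags=0000 → (cmp)
[5] flags=0000 CS?F → skip
[6] flags=0000 VS?F → skip
[7] flags=0000 CS?F → skip
[8] flags=1000 → (cmp)
[9] flags=1000 LT?T → r3=0x36
[10] flags=1000 VC?T → r0=0xc1
[11] flags=1000 GT?F → skip

VAL = 0x36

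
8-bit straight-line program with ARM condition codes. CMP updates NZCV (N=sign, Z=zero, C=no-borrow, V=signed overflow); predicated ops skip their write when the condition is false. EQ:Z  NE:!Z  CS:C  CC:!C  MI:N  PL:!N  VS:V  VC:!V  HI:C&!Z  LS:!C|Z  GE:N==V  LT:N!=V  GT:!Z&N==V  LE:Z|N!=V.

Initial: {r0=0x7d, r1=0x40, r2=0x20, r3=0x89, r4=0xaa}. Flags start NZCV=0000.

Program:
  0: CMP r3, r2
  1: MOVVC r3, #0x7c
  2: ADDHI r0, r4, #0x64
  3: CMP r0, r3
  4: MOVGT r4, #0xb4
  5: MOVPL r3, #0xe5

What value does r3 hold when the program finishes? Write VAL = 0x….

VAL = 0x89

[0] flags=0011 → (cmp)
[1] flags=0011 VC?F → skip
[2] flags=0011 HI?T → r0=0x0e
[3] flags=1001 → (cmp)
[4] flags=1001 GT?T → r4=0xb4
[5] flags=1001 PL?F → skip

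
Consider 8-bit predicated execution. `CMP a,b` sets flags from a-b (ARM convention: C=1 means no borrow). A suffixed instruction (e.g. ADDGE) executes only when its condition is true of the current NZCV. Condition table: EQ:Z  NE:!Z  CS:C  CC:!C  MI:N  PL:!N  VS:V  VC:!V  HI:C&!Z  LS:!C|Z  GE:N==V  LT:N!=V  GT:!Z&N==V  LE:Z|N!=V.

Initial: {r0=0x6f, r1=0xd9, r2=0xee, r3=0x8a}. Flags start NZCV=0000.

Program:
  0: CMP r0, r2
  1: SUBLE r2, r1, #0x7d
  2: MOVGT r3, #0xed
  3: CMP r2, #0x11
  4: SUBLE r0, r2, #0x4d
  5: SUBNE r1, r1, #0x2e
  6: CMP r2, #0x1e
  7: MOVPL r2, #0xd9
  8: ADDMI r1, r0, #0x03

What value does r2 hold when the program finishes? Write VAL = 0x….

VAL = 0xee

[0] flags=1001 → (cmp)
[1] flags=1001 LE?F → skip
[2] flags=1001 GT?T → r3=0xed
[3] flags=1010 → (cmp)
[4] flags=1010 LE?T → r0=0xa1
[5] flags=1010 NE?T → r1=0xab
[6] flags=1010 → (cmp)
[7] flags=1010 PL?F → skip
[8] flags=1010 MI?T → r1=0xa4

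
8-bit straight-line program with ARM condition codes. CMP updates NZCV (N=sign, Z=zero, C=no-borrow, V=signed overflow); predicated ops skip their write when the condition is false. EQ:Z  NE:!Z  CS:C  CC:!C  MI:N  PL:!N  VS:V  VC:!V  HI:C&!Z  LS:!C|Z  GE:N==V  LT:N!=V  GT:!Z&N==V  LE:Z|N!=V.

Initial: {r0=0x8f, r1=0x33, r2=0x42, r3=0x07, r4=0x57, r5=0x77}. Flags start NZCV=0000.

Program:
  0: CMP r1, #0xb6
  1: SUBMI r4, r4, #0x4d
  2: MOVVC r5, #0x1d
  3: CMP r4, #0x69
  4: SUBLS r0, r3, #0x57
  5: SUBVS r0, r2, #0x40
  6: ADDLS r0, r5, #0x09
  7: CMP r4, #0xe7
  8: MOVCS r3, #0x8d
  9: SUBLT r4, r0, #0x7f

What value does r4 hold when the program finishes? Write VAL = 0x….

[0] flags=0000 → (cmp)
[1] flags=0000 MI?F → skip
[2] flags=0000 VC?T → r5=0x1d
[3] flags=1000 → (cmp)
[4] flags=1000 LS?T → r0=0xb0
[5] flags=1000 VS?F → skip
[6] flags=1000 LS?T → r0=0x26
[7] flags=0000 → (cmp)
[8] flags=0000 CS?F → skip
[9] flags=0000 LT?F → skip

VAL = 0x57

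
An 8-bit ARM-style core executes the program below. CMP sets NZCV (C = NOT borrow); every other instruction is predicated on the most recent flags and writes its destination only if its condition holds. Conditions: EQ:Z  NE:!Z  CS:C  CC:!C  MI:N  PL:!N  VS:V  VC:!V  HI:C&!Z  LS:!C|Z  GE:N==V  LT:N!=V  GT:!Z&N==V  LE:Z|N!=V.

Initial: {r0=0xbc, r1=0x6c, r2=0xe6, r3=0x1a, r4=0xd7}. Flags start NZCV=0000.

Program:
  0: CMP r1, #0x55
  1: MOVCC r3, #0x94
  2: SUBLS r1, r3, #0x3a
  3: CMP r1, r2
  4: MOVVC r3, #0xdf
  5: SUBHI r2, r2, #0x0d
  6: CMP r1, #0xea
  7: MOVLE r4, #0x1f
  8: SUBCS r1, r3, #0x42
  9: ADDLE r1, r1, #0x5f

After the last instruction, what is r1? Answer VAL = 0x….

[0] flags=0010 → (cmp)
[1] flags=0010 CC?F → skip
[2] flags=0010 LS?F → skip
[3] flags=1001 → (cmp)
[4] flags=1001 VC?F → skip
[5] flags=1001 HI?F → skip
[6] flags=1001 → (cmp)
[7] flags=1001 LE?F → skip
[8] flags=1001 CS?F → skip
[9] flags=1001 LE?F → skip

VAL = 0x6c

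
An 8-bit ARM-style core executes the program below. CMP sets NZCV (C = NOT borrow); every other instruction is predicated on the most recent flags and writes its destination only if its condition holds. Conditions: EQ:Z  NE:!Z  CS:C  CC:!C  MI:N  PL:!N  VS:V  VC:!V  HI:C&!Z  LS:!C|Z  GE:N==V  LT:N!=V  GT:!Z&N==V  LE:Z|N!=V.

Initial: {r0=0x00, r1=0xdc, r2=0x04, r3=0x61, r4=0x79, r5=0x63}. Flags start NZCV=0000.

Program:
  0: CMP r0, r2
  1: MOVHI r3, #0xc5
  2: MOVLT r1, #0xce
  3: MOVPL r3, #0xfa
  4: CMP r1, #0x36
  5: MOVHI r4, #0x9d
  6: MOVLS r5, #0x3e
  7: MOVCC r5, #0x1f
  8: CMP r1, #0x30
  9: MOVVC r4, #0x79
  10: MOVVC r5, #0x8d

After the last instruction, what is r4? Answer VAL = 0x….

VAL = 0x79

[0] flags=1000 → (cmp)
[1] flags=1000 HI?F → skip
[2] flags=1000 LT?T → r1=0xce
[3] flags=1000 PL?F → skip
[4] flags=1010 → (cmp)
[5] flags=1010 HI?T → r4=0x9d
[6] flags=1010 LS?F → skip
[7] flags=1010 CC?F → skip
[8] flags=1010 → (cmp)
[9] flags=1010 VC?T → r4=0x79
[10] flags=1010 VC?T → r5=0x8d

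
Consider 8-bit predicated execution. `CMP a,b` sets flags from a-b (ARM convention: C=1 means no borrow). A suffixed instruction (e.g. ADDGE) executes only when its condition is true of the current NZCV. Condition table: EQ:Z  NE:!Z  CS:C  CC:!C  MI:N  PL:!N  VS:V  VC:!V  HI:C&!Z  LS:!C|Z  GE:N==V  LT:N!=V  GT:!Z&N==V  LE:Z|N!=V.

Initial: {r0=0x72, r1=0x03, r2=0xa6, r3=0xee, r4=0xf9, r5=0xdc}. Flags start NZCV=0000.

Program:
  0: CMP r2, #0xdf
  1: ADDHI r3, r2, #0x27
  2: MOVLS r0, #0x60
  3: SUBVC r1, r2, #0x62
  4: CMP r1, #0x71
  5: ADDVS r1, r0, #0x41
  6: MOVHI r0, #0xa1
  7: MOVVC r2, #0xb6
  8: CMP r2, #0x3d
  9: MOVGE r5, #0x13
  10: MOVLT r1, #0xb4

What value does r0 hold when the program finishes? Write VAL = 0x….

VAL = 0x60

[0] flags=1000 → (cmp)
[1] flags=1000 HI?F → skip
[2] flags=1000 LS?T → r0=0x60
[3] flags=1000 VC?T → r1=0x44
[4] flags=1000 → (cmp)
[5] flags=1000 VS?F → skip
[6] flags=1000 HI?F → skip
[7] flags=1000 VC?T → r2=0xb6
[8] flags=0011 → (cmp)
[9] flags=0011 GE?F → skip
[10] flags=0011 LT?T → r1=0xb4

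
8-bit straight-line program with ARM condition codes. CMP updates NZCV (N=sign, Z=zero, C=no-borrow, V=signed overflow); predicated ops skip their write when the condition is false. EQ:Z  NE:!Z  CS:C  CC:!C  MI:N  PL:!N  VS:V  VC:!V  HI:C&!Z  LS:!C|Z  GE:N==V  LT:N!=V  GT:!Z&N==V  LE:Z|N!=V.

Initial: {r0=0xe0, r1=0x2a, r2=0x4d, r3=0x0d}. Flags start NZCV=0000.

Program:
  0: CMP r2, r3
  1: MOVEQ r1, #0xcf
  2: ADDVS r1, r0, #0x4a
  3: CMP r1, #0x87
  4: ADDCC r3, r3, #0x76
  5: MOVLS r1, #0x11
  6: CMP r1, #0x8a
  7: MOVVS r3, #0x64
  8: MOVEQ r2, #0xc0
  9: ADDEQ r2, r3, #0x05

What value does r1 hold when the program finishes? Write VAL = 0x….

VAL = 0x11

[0] flags=0010 → (cmp)
[1] flags=0010 EQ?F → skip
[2] flags=0010 VS?F → skip
[3] flags=1001 → (cmp)
[4] flags=1001 CC?T → r3=0x83
[5] flags=1001 LS?T → r1=0x11
[6] flags=1001 → (cmp)
[7] flags=1001 VS?T → r3=0x64
[8] flags=1001 EQ?F → skip
[9] flags=1001 EQ?F → skip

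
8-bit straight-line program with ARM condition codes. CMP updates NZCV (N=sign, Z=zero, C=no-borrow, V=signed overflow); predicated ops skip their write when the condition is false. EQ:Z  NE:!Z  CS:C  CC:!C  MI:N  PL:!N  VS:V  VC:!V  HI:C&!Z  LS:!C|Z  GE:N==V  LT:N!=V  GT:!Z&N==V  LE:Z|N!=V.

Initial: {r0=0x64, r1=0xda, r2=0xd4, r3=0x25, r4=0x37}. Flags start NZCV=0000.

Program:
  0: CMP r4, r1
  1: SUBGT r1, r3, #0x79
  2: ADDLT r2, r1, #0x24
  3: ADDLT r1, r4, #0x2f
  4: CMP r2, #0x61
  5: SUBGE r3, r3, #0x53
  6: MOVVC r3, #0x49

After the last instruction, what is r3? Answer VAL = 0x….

0: ✓ CMP  NZCV=0000
1: ✓ SUBGT  r1←0xac
2: · ADDLT
3: · ADDLT
4: ✓ CMP  NZCV=0011
5: · SUBGE
6: · MOVVC

VAL = 0x25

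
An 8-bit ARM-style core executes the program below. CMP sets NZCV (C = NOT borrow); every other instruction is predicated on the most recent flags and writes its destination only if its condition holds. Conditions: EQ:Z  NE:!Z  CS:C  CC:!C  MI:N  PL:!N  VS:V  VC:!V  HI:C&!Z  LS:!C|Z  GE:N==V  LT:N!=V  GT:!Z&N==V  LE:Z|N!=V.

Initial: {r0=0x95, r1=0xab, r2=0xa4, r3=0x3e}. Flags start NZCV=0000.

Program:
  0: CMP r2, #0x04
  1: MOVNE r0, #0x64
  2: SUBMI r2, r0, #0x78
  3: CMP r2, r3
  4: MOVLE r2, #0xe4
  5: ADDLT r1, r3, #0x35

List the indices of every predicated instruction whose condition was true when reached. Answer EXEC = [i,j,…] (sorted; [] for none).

[0] flags=1010 → (cmp)
[1] flags=1010 NE?T → r0=0x64
[2] flags=1010 MI?T → r2=0xec
[3] flags=1010 → (cmp)
[4] flags=1010 LE?T → r2=0xe4
[5] flags=1010 LT?T → r1=0x73

EXEC = [1,2,4,5]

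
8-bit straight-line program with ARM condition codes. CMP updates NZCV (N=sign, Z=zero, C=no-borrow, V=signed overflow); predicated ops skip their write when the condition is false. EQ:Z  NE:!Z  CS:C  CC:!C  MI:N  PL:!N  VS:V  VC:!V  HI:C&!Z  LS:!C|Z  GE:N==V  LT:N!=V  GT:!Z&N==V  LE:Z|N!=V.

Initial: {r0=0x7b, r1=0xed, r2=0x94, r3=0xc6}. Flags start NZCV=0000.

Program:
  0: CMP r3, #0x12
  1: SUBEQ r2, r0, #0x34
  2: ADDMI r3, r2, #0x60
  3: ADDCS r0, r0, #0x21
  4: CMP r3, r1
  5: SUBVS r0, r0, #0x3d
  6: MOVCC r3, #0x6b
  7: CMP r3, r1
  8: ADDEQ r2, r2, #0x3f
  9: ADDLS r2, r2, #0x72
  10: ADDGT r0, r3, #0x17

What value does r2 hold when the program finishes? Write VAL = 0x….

[0] flags=1010 → (cmp)
[1] flags=1010 EQ?F → skip
[2] flags=1010 MI?T → r3=0xf4
[3] flags=1010 CS?T → r0=0x9c
[4] flags=0010 → (cmp)
[5] flags=0010 VS?F → skip
[6] flags=0010 CC?F → skip
[7] flags=0010 → (cmp)
[8] flags=0010 EQ?F → skip
[9] flags=0010 LS?F → skip
[10] flags=0010 GT?T → r0=0x0b

VAL = 0x94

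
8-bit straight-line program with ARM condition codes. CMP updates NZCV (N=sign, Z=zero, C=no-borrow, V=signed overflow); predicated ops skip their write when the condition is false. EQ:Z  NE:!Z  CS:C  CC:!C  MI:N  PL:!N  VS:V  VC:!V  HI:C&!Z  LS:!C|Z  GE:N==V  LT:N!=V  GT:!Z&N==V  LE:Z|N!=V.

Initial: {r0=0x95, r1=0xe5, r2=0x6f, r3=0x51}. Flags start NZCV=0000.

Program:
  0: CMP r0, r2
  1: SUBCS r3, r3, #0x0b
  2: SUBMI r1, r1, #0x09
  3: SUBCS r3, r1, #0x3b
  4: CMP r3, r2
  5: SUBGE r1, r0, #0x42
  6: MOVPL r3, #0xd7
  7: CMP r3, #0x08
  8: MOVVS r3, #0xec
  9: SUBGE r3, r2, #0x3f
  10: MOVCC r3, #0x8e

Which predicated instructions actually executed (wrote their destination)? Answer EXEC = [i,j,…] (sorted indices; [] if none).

0: ✓ CMP  NZCV=0011
1: ✓ SUBCS  r3←0x46
2: · SUBMI
3: ✓ SUBCS  r3←0xaa
4: ✓ CMP  NZCV=0011
5: · SUBGE
6: ✓ MOVPL  r3←0xd7
7: ✓ CMP  NZCV=1010
8: · MOVVS
9: · SUBGE
10: · MOVCC

EXEC = [1,3,6]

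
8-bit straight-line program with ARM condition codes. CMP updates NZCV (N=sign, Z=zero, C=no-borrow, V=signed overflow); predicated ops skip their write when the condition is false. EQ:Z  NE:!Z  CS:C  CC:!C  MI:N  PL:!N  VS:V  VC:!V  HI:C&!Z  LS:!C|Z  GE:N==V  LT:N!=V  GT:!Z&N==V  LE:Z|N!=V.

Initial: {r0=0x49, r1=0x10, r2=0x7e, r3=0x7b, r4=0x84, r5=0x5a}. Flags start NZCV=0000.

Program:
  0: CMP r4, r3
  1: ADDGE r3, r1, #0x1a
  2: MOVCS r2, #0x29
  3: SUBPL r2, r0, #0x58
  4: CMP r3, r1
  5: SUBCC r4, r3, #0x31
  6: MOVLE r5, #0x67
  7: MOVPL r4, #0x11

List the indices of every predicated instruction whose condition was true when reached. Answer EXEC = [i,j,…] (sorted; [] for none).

0: ✓ CMP  NZCV=0011
1: · ADDGE
2: ✓ MOVCS  r2←0x29
3: ✓ SUBPL  r2←0xf1
4: ✓ CMP  NZCV=0010
5: · SUBCC
6: · MOVLE
7: ✓ MOVPL  r4←0x11

EXEC = [2,3,7]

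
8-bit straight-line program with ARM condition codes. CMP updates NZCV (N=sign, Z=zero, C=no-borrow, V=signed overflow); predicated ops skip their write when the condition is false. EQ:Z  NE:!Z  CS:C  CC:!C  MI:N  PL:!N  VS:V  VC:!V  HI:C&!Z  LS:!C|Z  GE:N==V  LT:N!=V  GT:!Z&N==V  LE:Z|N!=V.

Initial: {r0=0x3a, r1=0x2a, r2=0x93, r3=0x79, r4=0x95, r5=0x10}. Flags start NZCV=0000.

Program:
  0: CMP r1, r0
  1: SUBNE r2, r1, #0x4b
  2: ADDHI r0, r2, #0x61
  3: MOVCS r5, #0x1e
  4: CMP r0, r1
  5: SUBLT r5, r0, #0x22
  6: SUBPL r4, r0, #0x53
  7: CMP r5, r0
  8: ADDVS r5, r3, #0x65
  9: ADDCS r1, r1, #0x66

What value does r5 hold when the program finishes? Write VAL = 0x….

VAL = 0x10

[0] flags=1000 → (cmp)
[1] flags=1000 NE?T → r2=0xdf
[2] flags=1000 HI?F → skip
[3] flags=1000 CS?F → skip
[4] flags=0010 → (cmp)
[5] flags=0010 LT?F → skip
[6] flags=0010 PL?T → r4=0xe7
[7] flags=1000 → (cmp)
[8] flags=1000 VS?F → skip
[9] flags=1000 CS?F → skip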